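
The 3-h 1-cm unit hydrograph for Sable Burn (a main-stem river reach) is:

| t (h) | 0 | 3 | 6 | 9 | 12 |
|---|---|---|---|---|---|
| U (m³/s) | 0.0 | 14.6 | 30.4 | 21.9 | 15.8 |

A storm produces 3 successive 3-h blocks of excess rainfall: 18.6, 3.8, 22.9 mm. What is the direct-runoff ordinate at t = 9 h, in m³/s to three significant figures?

By discrete convolution, Q_j = Σ (P_i / 10 mm) · U_{j−i}.
At t = 9 h (j=3): Q = (18.6/10)·21.9 + (3.8/10)·30.4 + (22.9/10)·14.6 = 85.7 m³/s.

Q ≈ 85.7 m³/s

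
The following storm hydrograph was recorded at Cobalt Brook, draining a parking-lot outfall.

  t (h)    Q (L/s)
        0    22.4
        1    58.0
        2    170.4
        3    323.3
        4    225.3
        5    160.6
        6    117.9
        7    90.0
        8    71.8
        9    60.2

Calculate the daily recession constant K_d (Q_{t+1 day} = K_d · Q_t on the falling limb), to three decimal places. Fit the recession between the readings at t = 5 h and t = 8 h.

Between t = 5 h and t = 8 h the flow falls from 160.6 to 71.8 L/s over 3×1 h = 3 h.
Per-interval ratio K = (71.8/160.6)^(1/3) = 0.7646; K_d = K^(24/1) = 0.002.

K_d ≈ 0.002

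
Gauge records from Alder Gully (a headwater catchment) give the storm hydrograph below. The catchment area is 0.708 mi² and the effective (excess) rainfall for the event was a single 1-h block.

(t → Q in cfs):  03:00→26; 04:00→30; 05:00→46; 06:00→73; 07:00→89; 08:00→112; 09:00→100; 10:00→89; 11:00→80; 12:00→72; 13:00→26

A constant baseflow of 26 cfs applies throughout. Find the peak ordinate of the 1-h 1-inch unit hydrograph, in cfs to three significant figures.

U_p ≈ 86.0 cfs

Direct runoff: 0.0, 4.0, 20.0, 47.0, 63.0, 86.0, 74.0, 63.0, 54.0, 46.0, 0.0 cfs; ΣQ_DR = 457.0 cfs, peak = 86.0 cfs.
Runoff depth d = ΣQ_DR·Δt / A = 457.0 × 3600 / (0.708 mi²) = 1.000 in.
The 1-inch UH is the DRH scaled by (1 in)/d, so U_p = 86.0 × 1/1.000 = 86.0 cfs.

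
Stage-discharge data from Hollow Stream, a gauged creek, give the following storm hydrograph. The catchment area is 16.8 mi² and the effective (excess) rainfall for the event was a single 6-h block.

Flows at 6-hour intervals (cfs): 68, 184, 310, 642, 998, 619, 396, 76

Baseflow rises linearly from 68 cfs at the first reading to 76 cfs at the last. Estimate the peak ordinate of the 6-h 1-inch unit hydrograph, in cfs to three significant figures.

U_p ≈ 615 cfs

Direct runoff: 0.00, 114.86, 239.71, 570.57, 925.43, 545.29, 321.14, 0.00 cfs; ΣQ_DR = 2717 cfs, peak = 925.43 cfs.
Runoff depth d = ΣQ_DR·Δt / A = 2717 × 21600 / (16.8 mi²) = 1.504 in.
The 1-inch UH is the DRH scaled by (1 in)/d, so U_p = 925.43 × 1/1.504 = 615 cfs.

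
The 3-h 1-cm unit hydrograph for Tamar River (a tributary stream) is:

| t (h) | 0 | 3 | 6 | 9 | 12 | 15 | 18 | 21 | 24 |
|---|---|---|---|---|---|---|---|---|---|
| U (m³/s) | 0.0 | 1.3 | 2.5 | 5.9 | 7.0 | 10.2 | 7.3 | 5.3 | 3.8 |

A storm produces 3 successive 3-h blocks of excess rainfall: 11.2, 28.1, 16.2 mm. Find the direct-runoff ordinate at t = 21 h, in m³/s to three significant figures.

By discrete convolution, Q_j = Σ (P_i / 10 mm) · U_{j−i}.
At t = 21 h (j=7): Q = (11.2/10)·5.3 + (28.1/10)·7.3 + (16.2/10)·10.2 = 43.0 m³/s.

Q ≈ 43.0 m³/s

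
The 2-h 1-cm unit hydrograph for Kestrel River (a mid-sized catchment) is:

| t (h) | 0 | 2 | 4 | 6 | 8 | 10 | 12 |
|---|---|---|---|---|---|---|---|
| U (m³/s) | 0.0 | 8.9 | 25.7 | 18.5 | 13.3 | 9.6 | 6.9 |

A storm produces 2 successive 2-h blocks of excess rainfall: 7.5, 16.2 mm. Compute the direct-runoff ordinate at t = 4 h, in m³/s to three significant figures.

Q ≈ 33.7 m³/s

By discrete convolution, Q_j = Σ (P_i / 10 mm) · U_{j−i}.
At t = 4 h (j=2): Q = (7.5/10)·25.7 + (16.2/10)·8.9 = 33.7 m³/s.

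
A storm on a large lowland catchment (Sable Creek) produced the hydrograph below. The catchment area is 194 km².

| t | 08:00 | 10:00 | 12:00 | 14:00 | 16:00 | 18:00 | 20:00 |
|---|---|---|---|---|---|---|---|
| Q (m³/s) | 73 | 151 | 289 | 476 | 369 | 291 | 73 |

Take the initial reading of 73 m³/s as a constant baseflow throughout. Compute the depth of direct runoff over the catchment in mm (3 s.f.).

d ≈ 44.9 mm

Direct runoff: 0.0, 78.0, 216.0, 403.0, 296.0, 218.0, 0.0 m³/s; ΣQ_DR = 1211 m³/s.
V = ΣQ_DR · Δt = 1211 × 7200 s = 8.719 × 10^6 m³.
Over A = 194 km², depth = V / A = 44.9 mm.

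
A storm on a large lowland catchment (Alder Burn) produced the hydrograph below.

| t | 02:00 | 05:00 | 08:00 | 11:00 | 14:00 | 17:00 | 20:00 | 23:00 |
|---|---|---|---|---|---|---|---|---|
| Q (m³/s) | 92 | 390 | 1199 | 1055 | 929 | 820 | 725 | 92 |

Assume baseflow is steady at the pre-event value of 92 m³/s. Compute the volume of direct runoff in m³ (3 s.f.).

V ≈ 4.93 × 10^7 m³

Direct-runoff ordinates (Q − Q_b): 0.0, 298.0, 1107.0, 963.0, 837.0, 728.0, 633.0, 0.0 m³/s.
ΣQ_DR = 4566 m³/s.
With Δt = 3 h = 10800 s, V = ΣQ_DR · Δt = 4566 × 10800 = 4.93 × 10^7 m³.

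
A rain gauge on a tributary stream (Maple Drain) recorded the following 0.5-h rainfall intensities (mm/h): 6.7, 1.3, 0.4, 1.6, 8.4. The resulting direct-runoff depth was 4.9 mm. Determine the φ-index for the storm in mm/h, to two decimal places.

Only the 2 blocks with intensity above φ contribute runoff: 6.7, 8.4 mm/h.
Σ(I−φ)·Δt = d  ⇒  (6.7+8.4 − 2φ)·0.5 = 4.9
φ = (15.10 − 4.9/0.5) / 2 = 2.65 mm/h.

φ ≈ 2.65 mm/h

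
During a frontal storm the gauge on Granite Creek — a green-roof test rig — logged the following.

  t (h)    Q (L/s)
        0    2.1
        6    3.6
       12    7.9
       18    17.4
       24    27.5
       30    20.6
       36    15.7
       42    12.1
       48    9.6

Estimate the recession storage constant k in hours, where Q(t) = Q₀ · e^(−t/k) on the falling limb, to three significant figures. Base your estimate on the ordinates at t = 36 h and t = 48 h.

k ≈ 24.4 h

On the falling limb, Q drops from 15.7 to 9.6 L/s between t = 36 h and t = 48 h (Δt = 12 h).
k = −Δt / ln(Q₂/Q₁) = −12 / ln(9.6/15.7) = 24.4 h.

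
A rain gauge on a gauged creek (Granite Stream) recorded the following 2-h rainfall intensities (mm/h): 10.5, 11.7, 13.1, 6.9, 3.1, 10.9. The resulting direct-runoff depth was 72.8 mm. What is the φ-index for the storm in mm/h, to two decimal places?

Only the 5 blocks with intensity above φ contribute runoff: 10.5, 11.7, 13.1, 6.9, 10.9 mm/h.
Σ(I−φ)·Δt = d  ⇒  (10.5+11.7+13.1+6.9+10.9 − 5φ)·2 = 72.8
φ = (53.10 − 72.8/2) / 5 = 3.34 mm/h.

φ ≈ 3.34 mm/h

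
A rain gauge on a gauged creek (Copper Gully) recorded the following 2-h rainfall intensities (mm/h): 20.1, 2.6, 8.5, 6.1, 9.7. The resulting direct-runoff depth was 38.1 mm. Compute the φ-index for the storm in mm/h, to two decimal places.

φ ≈ 6.42 mm/h

Only the 3 blocks with intensity above φ contribute runoff: 20.1, 8.5, 9.7 mm/h.
Σ(I−φ)·Δt = d  ⇒  (20.1+8.5+9.7 − 3φ)·2 = 38.1
φ = (38.30 − 38.1/2) / 3 = 6.42 mm/h.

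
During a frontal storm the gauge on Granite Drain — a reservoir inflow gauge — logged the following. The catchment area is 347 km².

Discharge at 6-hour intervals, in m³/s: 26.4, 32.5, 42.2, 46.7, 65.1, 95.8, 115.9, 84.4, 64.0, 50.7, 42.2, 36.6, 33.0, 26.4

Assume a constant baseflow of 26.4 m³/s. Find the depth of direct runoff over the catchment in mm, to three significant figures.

d ≈ 24.4 mm

Direct runoff: 0.0, 6.1, 15.8, 20.3, 38.7, 69.4, 89.5, 58.0, 37.6, 24.3, 15.8, 10.2, 6.6, 0.0 m³/s; ΣQ_DR = 392.3 m³/s.
V = ΣQ_DR · Δt = 392.3 × 21600 s = 8.474 × 10^6 m³.
Over A = 347 km², depth = V / A = 24.4 mm.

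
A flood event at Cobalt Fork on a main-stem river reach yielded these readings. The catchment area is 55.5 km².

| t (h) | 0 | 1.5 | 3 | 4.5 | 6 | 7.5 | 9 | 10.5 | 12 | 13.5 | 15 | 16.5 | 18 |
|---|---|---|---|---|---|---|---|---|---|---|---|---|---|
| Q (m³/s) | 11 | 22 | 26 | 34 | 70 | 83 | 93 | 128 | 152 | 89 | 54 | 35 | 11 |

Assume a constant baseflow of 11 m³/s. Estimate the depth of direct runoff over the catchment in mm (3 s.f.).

Direct runoff: 0.0, 11.0, 15.0, 23.0, 59.0, 72.0, 82.0, 117.0, 141.0, 78.0, 43.0, 24.0, 0.0 m³/s; ΣQ_DR = 665.0 m³/s.
V = ΣQ_DR · Δt = 665.0 × 5400 s = 3.591 × 10^6 m³.
Over A = 55.5 km², depth = V / A = 64.7 mm.

d ≈ 64.7 mm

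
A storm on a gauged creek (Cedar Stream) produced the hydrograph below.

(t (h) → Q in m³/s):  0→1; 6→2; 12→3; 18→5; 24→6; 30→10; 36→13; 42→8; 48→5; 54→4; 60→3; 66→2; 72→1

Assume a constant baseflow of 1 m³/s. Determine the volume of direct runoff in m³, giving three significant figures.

V ≈ 1.08 × 10^6 m³

Direct-runoff ordinates (Q − Q_b): 0.0, 1.0, 2.0, 4.0, 5.0, 9.0, 12.0, 7.0, 4.0, 3.0, 2.0, 1.0, 0.0 m³/s.
ΣQ_DR = 50.00 m³/s.
With Δt = 6 h = 21600 s, V = ΣQ_DR · Δt = 50.00 × 21600 = 1.08 × 10^6 m³.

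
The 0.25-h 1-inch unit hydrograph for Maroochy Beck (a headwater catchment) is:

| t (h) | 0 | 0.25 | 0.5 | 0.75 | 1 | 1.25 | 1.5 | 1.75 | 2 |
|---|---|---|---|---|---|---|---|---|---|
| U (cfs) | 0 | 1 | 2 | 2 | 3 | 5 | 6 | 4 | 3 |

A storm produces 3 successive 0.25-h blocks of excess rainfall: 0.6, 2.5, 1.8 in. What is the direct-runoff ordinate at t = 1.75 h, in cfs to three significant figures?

Q ≈ 26.4 cfs

By discrete convolution, Q_j = Σ (P_i / 1 in) · U_{j−i}.
At t = 1.75 h (j=7): Q = (0.6/1)·4 + (2.5/1)·6 + (1.8/1)·5 = 26.4 cfs.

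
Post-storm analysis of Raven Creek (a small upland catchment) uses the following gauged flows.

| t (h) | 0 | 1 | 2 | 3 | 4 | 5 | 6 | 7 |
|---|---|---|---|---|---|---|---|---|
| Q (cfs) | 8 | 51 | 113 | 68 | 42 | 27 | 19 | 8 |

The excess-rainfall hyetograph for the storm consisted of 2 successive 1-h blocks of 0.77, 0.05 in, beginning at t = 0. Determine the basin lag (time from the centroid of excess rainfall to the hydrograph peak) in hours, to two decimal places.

Centroid of excess rainfall: t_c = Σ P_i·t̄_i / ΣP_i = 0.5610 h (block centres at 0.5, 1.5 h).
Hydrograph peak occurs at t = 2 h, so basin lag t_L = 2 − 0.5610 = 1.44 h.

t_L ≈ 1.44 h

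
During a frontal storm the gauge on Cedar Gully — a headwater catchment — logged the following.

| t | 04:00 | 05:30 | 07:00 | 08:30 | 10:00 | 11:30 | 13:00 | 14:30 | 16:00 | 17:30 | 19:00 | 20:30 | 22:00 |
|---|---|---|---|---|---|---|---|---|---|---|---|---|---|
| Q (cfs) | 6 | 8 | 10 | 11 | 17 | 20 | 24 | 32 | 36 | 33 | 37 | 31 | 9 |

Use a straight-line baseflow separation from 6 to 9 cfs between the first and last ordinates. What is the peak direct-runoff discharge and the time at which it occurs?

Q_p = 28.50 cfs at t = 19:00

Subtracting baseflow gives direct-runoff ordinates: 0.00, 1.75, 3.50, 4.25, 10.00, 12.75, 16.50, 24.25, 28.00, 24.75, 28.50, 22.25, 0.00 cfs.
The maximum is 28.50 cfs, occurring at the reading for t = 19:00.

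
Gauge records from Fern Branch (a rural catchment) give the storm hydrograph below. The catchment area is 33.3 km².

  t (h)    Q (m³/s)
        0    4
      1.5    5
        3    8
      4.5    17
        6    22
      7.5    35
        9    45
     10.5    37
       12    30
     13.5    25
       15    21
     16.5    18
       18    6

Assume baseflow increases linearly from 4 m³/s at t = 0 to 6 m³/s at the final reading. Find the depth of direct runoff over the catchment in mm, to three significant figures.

d ≈ 33.7 mm

Direct runoff: 0.00, 0.83, 3.67, 12.50, 17.33, 30.17, 40.00, 31.83, 24.67, 19.50, 15.33, 12.17, 0.00 m³/s; ΣQ_DR = 208.0 m³/s.
V = ΣQ_DR · Δt = 208.0 × 5400 s = 1.123 × 10^6 m³.
Over A = 33.3 km², depth = V / A = 33.7 mm.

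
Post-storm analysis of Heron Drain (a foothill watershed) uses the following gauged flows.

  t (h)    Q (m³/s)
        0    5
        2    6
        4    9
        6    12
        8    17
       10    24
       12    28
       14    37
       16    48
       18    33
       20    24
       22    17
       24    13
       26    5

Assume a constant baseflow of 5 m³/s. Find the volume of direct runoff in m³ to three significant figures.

Direct-runoff ordinates (Q − Q_b): 0.0, 1.0, 4.0, 7.0, 12.0, 19.0, 23.0, 32.0, 43.0, 28.0, 19.0, 12.0, 8.0, 0.0 m³/s.
ΣQ_DR = 208.0 m³/s.
With Δt = 2 h = 7200 s, V = ΣQ_DR · Δt = 208.0 × 7200 = 1.50 × 10^6 m³.

V ≈ 1.50 × 10^6 m³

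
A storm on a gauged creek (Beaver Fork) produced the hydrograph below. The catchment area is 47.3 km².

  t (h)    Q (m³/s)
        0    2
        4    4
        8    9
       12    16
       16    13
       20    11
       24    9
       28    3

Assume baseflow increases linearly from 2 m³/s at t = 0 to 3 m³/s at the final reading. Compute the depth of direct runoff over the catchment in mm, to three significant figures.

d ≈ 14.3 mm

Direct runoff: 0.00, 1.86, 6.71, 13.57, 10.43, 8.29, 6.14, 0.00 m³/s; ΣQ_DR = 47.00 m³/s.
V = ΣQ_DR · Δt = 47.00 × 14400 s = 6.768 × 10^5 m³.
Over A = 47.3 km², depth = V / A = 14.3 mm.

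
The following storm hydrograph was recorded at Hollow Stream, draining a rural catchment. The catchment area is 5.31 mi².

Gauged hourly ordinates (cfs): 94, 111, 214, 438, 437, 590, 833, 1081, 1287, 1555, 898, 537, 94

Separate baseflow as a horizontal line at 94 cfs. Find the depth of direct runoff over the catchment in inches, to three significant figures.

Direct runoff: 0.0, 17.0, 120.0, 344.0, 343.0, 496.0, 739.0, 987.0, 1193.0, 1461.0, 804.0, 443.0, 0.0 cfs; ΣQ_DR = 6947 cfs.
V = ΣQ_DR · Δt = 6947 × 3600 s = 2.501 × 10^7 ft³.
Over A = 5.31 mi², depth = V / A = 2.03 in.

d ≈ 2.03 in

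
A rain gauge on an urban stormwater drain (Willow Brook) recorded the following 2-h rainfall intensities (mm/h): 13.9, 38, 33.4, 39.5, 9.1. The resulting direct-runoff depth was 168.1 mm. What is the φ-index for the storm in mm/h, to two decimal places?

Only the 4 blocks with intensity above φ contribute runoff: 13.9, 38, 33.4, 39.5 mm/h.
Σ(I−φ)·Δt = d  ⇒  (13.9+38+33.4+39.5 − 4φ)·2 = 168.1
φ = (124.8 − 168.1/2) / 4 = 10.19 mm/h.

φ ≈ 10.19 mm/h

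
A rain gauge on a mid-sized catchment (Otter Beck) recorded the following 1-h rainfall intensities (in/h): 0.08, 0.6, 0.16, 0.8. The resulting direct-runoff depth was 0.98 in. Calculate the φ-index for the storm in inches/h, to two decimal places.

Only the 2 blocks with intensity above φ contribute runoff: 0.6, 0.8 in/h.
Σ(I−φ)·Δt = d  ⇒  (0.6+0.8 − 2φ)·1 = 0.98
φ = (1.400 − 0.98/1) / 2 = 0.21 in/h.

φ ≈ 0.21 in/h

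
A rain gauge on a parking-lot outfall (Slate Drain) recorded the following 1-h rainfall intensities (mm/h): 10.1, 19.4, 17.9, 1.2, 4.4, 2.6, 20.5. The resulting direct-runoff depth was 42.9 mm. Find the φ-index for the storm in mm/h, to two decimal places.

Only the 4 blocks with intensity above φ contribute runoff: 10.1, 19.4, 17.9, 20.5 mm/h.
Σ(I−φ)·Δt = d  ⇒  (10.1+19.4+17.9+20.5 − 4φ)·1 = 42.9
φ = (67.90 − 42.9/1) / 4 = 6.25 mm/h.

φ ≈ 6.25 mm/h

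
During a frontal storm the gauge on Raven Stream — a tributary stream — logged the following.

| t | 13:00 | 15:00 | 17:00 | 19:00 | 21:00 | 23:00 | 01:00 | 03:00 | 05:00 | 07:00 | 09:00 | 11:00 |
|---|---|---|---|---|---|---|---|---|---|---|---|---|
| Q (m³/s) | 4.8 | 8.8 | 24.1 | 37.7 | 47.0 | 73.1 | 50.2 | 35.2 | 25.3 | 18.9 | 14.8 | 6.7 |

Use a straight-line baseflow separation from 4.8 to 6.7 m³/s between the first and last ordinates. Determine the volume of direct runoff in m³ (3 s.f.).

V ≈ 2.00 × 10^6 m³

Direct-runoff ordinates (Q − Q_b): 0.00, 3.83, 18.95, 32.38, 41.51, 67.44, 44.36, 29.19, 19.12, 12.55, 8.27, 0.00 m³/s.
ΣQ_DR = 277.6 m³/s.
With Δt = 2 h = 7200 s, V = ΣQ_DR · Δt = 277.6 × 7200 = 2.00 × 10^6 m³.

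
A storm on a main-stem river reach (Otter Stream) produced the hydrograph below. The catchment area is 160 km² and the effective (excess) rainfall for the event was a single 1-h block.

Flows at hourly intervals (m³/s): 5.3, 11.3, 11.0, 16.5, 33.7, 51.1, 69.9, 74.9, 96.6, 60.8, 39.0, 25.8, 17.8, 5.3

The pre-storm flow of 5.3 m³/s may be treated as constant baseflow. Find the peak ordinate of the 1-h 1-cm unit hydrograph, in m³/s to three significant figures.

Direct runoff: 0.0, 6.0, 5.7, 11.2, 28.4, 45.8, 64.6, 69.6, 91.3, 55.5, 33.7, 20.5, 12.5, 0.0 m³/s; ΣQ_DR = 444.8 m³/s, peak = 91.3 m³/s.
Runoff depth d = ΣQ_DR·Δt / A = 444.8 × 3600 / (160 km²) = 10.01 mm.
The 1-cm UH is the DRH scaled by (10 mm)/d, so U_p = 91.3 × 10/10.01 = 91.2 m³/s.

U_p ≈ 91.2 m³/s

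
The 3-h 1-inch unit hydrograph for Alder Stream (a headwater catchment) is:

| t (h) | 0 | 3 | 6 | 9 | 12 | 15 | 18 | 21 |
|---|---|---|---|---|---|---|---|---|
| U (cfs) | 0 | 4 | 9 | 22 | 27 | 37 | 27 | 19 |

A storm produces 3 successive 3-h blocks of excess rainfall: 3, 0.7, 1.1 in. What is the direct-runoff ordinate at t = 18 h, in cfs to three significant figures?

By discrete convolution, Q_j = Σ (P_i / 1 in) · U_{j−i}.
At t = 18 h (j=6): Q = (3/1)·27 + (0.7/1)·37 + (1.1/1)·27 = 137 cfs.

Q ≈ 137 cfs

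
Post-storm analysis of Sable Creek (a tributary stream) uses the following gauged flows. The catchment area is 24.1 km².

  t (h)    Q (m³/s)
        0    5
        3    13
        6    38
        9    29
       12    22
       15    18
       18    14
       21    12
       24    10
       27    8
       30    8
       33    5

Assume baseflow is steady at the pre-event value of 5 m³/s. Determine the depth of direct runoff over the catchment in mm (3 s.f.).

d ≈ 54.7 mm

Direct runoff: 0.0, 8.0, 33.0, 24.0, 17.0, 13.0, 9.0, 7.0, 5.0, 3.0, 3.0, 0.0 m³/s; ΣQ_DR = 122.0 m³/s.
V = ΣQ_DR · Δt = 122.0 × 10800 s = 1.318 × 10^6 m³.
Over A = 24.1 km², depth = V / A = 54.7 mm.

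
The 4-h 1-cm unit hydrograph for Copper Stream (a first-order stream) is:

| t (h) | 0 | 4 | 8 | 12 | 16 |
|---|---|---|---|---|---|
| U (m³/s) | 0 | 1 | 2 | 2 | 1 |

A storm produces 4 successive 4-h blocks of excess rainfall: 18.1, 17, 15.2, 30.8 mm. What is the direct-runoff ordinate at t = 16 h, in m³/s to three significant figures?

Q ≈ 11.3 m³/s

By discrete convolution, Q_j = Σ (P_i / 10 mm) · U_{j−i}.
At t = 16 h (j=4): Q = (18.1/10)·1 + (17/10)·2 + (15.2/10)·2 + (30.8/10)·1 = 11.3 m³/s.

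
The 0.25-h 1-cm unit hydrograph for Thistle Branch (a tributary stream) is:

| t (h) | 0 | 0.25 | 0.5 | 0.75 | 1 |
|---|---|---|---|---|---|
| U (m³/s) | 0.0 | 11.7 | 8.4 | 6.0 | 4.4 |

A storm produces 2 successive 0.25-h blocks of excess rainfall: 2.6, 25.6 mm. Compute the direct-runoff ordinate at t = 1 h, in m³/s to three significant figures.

Q ≈ 16.5 m³/s

By discrete convolution, Q_j = Σ (P_i / 10 mm) · U_{j−i}.
At t = 1 h (j=4): Q = (2.6/10)·4.4 + (25.6/10)·6.0 = 16.5 m³/s.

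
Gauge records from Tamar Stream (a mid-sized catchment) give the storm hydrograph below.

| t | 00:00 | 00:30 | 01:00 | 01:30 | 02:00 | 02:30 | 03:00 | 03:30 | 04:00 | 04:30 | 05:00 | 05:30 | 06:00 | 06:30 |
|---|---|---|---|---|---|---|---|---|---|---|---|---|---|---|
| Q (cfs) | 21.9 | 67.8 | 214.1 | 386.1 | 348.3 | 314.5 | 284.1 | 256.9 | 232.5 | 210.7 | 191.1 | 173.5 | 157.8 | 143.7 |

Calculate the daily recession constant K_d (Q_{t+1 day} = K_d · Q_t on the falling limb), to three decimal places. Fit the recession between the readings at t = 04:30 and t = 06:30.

K_d ≈ 0.010

Between t = 04:30 and t = 06:30 the flow falls from 210.7 to 143.7 cfs over 4×0.5 h = 2 h.
Per-interval ratio K = (143.7/210.7)^(1/4) = 0.9088; K_d = K^(24/0.5) = 0.010.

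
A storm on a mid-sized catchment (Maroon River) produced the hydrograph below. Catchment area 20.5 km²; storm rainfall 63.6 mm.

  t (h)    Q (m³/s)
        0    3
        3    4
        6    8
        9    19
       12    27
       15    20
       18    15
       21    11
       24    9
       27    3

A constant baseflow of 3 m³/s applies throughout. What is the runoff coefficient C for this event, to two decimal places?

ΣQ_DR = 89.00 m³/s; V = ΣQ_DR·Δt = 9.612 × 10^5 m³.
Runoff depth d = V / A = 46.89 mm.
C = d / P = 46.89 / 63.6 = 0.74.

C ≈ 0.74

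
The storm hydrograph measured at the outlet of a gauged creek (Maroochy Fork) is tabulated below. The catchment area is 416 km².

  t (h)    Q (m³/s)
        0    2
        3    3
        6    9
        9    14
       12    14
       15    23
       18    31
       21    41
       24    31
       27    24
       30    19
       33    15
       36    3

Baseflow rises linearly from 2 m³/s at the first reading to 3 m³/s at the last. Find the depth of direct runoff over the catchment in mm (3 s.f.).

Direct runoff: 0.00, 0.92, 6.83, 11.75, 11.67, 20.58, 28.50, 38.42, 28.33, 21.25, 16.17, 12.08, 0.00 m³/s; ΣQ_DR = 196.5 m³/s.
V = ΣQ_DR · Δt = 196.5 × 10800 s = 2.122 × 10^6 m³.
Over A = 416 km², depth = V / A = 5.10 mm.

d ≈ 5.10 mm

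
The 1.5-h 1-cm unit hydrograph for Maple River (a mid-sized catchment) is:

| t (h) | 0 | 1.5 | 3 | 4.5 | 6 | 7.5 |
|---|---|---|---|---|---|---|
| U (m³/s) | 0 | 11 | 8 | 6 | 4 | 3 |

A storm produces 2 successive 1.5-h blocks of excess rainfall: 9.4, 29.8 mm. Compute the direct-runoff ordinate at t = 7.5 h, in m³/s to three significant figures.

Q ≈ 14.7 m³/s

By discrete convolution, Q_j = Σ (P_i / 10 mm) · U_{j−i}.
At t = 7.5 h (j=5): Q = (9.4/10)·3 + (29.8/10)·4 = 14.7 m³/s.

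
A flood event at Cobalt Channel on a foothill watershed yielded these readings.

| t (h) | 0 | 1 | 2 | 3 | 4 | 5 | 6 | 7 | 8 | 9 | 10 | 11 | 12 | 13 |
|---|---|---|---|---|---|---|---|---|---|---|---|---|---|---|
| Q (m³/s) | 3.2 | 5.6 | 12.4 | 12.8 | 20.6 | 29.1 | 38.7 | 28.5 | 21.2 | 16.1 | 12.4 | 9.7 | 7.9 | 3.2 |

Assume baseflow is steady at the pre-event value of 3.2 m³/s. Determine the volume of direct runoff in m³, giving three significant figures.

Direct-runoff ordinates (Q − Q_b): 0.0, 2.4, 9.2, 9.6, 17.4, 25.9, 35.5, 25.3, 18.0, 12.9, 9.2, 6.5, 4.7, 0.0 m³/s.
ΣQ_DR = 176.6 m³/s.
With Δt = 1 h = 3600 s, V = ΣQ_DR · Δt = 176.6 × 3600 = 6.36 × 10^5 m³.

V ≈ 6.36 × 10^5 m³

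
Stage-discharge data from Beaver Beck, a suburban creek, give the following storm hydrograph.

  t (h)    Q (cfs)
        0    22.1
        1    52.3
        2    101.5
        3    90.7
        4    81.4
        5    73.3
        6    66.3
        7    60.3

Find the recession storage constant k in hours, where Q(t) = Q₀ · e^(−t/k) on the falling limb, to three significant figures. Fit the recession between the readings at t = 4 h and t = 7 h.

k ≈ 10.0 h

On the falling limb, Q drops from 81.4 to 60.3 cfs between t = 4 h and t = 7 h (Δt = 3 h).
k = −Δt / ln(Q₂/Q₁) = −3 / ln(60.3/81.4) = 10.0 h.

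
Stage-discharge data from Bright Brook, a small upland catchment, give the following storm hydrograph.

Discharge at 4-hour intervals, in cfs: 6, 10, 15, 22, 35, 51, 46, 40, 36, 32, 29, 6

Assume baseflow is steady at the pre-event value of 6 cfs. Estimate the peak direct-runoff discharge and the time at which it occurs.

Q_p = 45.0 cfs at t = 20 h

Subtracting baseflow gives direct-runoff ordinates: 0.0, 4.0, 9.0, 16.0, 29.0, 45.0, 40.0, 34.0, 30.0, 26.0, 23.0, 0.0 cfs.
The maximum is 45.0 cfs, occurring at the reading for t = 20 h.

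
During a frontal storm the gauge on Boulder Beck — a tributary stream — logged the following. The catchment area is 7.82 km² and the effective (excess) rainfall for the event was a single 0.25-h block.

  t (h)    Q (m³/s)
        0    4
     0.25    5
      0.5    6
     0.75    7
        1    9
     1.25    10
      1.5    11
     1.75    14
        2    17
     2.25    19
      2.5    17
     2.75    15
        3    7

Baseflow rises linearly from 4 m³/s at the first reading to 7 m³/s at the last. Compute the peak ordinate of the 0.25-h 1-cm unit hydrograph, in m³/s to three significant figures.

U_p ≈ 15.9 m³/s

Direct runoff: 0.00, 0.75, 1.50, 2.25, 4.00, 4.75, 5.50, 8.25, 11.00, 12.75, 10.50, 8.25, 0.00 m³/s; ΣQ_DR = 69.50 m³/s, peak = 12.75 m³/s.
Runoff depth d = ΣQ_DR·Δt / A = 69.50 × 900 / (7.82 km²) = 7.999 mm.
The 1-cm UH is the DRH scaled by (10 mm)/d, so U_p = 12.75 × 10/7.999 = 15.9 m³/s.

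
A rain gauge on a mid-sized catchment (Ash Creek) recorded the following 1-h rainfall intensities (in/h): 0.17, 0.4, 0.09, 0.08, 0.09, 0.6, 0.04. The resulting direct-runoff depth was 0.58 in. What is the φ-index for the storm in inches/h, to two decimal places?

φ ≈ 0.21 in/h

Only the 2 blocks with intensity above φ contribute runoff: 0.4, 0.6 in/h.
Σ(I−φ)·Δt = d  ⇒  (0.4+0.6 − 2φ)·1 = 0.58
φ = (1.000 − 0.58/1) / 2 = 0.21 in/h.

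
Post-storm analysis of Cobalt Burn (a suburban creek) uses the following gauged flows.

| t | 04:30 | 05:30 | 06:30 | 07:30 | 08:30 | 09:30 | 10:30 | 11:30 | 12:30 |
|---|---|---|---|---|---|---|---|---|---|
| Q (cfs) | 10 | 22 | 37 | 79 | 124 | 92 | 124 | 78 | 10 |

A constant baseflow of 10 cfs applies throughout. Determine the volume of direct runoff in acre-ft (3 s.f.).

Direct-runoff ordinates (Q − Q_b): 0.0, 12.0, 27.0, 69.0, 114.0, 82.0, 114.0, 68.0, 0.0 cfs.
ΣQ_DR = 486.0 cfs.
With Δt = 1 h = 3600 s, V = ΣQ_DR · Δt = 486.0 × 3600 = 1.75 × 10^6 ft³ = 40.2 acre-ft.

V ≈ 40.2 acre-ft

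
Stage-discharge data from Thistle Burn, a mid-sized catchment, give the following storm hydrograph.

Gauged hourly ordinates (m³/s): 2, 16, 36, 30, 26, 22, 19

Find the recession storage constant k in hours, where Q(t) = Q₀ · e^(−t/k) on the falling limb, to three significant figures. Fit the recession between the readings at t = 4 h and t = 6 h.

On the falling limb, Q drops from 26 to 19 m³/s between t = 4 h and t = 6 h (Δt = 2 h).
k = −Δt / ln(Q₂/Q₁) = −2 / ln(19/26) = 6.38 h.

k ≈ 6.38 h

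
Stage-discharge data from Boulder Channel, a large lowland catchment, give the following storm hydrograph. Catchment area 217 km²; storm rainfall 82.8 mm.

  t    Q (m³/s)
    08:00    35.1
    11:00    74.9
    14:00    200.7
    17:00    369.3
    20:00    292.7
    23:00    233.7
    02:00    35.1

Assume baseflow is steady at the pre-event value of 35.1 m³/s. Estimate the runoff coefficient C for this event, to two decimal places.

C ≈ 0.60

ΣQ_DR = 995.8 m³/s; V = ΣQ_DR·Δt = 1.075 × 10^7 m³.
Runoff depth d = V / A = 49.56 mm.
C = d / P = 49.56 / 82.8 = 0.60.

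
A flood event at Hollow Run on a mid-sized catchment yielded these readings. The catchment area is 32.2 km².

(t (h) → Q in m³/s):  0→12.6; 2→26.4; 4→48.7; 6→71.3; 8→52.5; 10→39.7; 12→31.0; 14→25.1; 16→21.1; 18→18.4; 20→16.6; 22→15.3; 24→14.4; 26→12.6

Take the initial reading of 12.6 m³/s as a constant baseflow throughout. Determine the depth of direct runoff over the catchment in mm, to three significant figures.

Direct runoff: 0.0, 13.8, 36.1, 58.7, 39.9, 27.1, 18.4, 12.5, 8.5, 5.8, 4.0, 2.7, 1.8, 0.0 m³/s; ΣQ_DR = 229.3 m³/s.
V = ΣQ_DR · Δt = 229.3 × 7200 s = 1.651 × 10^6 m³.
Over A = 32.2 km², depth = V / A = 51.3 mm.

d ≈ 51.3 mm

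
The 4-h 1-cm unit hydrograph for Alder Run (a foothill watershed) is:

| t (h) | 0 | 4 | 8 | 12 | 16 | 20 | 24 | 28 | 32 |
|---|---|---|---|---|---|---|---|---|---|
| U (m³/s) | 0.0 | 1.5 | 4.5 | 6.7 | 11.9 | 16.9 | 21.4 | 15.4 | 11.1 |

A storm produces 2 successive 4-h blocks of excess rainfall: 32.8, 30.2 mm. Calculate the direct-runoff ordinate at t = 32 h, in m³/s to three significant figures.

Q ≈ 82.9 m³/s

By discrete convolution, Q_j = Σ (P_i / 10 mm) · U_{j−i}.
At t = 32 h (j=8): Q = (32.8/10)·11.1 + (30.2/10)·15.4 = 82.9 m³/s.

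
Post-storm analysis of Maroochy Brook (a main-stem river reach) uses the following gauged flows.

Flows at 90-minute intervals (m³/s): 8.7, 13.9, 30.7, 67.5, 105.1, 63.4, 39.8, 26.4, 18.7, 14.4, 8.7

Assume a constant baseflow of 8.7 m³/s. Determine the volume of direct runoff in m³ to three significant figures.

V ≈ 1.63 × 10^6 m³

Direct-runoff ordinates (Q − Q_b): 0.0, 5.2, 22.0, 58.8, 96.4, 54.7, 31.1, 17.7, 10.0, 5.7, 0.0 m³/s.
ΣQ_DR = 301.6 m³/s.
With Δt = 1.5 h = 5400 s, V = ΣQ_DR · Δt = 301.6 × 5400 = 1.63 × 10^6 m³.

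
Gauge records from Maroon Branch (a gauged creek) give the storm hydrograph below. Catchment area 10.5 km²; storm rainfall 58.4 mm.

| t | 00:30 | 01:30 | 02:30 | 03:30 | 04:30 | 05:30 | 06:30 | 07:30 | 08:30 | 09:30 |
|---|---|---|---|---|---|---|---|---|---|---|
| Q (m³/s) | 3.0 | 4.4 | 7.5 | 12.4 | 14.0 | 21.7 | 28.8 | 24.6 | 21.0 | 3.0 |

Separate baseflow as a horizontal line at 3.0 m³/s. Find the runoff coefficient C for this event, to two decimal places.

ΣQ_DR = 110.4 m³/s; V = ΣQ_DR·Δt = 3.974 × 10^5 m³.
Runoff depth d = V / A = 37.85 mm.
C = d / P = 37.85 / 58.4 = 0.65.

C ≈ 0.65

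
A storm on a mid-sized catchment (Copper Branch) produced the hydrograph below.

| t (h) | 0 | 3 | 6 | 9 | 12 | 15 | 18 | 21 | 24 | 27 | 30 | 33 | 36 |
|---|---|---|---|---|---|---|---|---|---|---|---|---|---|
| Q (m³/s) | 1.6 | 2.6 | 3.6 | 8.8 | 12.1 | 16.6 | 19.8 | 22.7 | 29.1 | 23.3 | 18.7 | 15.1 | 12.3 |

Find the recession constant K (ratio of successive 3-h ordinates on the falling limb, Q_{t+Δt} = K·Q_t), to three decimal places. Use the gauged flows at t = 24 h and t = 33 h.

Using the recession-limb readings at t = 24 h and t = 33 h: Q falls from 29.1 to 15.1 m³/s over 3 intervals.
K = (Q₂/Q₁)^(1/3) = (15.1/29.1)^(1/3) = 0.804.

K ≈ 0.804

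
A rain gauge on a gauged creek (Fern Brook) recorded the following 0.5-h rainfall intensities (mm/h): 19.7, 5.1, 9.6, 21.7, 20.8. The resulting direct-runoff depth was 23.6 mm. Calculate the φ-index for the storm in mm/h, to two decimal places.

φ ≈ 6.15 mm/h

Only the 4 blocks with intensity above φ contribute runoff: 19.7, 9.6, 21.7, 20.8 mm/h.
Σ(I−φ)·Δt = d  ⇒  (19.7+9.6+21.7+20.8 − 4φ)·0.5 = 23.6
φ = (71.80 − 23.6/0.5) / 4 = 6.15 mm/h.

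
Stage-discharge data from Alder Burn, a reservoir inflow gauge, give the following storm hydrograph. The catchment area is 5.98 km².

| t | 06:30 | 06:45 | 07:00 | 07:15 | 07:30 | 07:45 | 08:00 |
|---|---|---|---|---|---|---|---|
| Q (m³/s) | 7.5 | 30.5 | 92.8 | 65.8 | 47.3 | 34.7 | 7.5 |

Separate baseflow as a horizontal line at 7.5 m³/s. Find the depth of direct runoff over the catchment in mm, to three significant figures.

d ≈ 35.2 mm

Direct runoff: 0.0, 23.0, 85.3, 58.3, 39.8, 27.2, 0.0 m³/s; ΣQ_DR = 233.6 m³/s.
V = ΣQ_DR · Δt = 233.6 × 900 s = 2.102 × 10^5 m³.
Over A = 5.98 km², depth = V / A = 35.2 mm.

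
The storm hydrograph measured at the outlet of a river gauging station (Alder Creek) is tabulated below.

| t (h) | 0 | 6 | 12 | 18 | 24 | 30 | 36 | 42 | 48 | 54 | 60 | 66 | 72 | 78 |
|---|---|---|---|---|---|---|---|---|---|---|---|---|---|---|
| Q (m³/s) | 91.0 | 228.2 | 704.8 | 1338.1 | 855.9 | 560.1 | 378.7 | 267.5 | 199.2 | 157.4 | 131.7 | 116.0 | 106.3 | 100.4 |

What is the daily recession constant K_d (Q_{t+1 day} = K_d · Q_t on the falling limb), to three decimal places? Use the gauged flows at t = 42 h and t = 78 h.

K_d ≈ 0.520

Between t = 42 h and t = 78 h the flow falls from 267.5 to 100.4 m³/s over 6×6 h = 36 h.
Per-interval ratio K = (100.4/267.5)^(1/6) = 0.8493; K_d = K^(24/6) = 0.520.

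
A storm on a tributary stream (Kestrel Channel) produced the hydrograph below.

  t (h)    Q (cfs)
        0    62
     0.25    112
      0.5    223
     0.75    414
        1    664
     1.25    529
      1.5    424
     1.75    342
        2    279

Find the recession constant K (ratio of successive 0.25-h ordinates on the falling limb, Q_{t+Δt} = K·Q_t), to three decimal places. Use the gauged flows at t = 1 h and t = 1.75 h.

K ≈ 0.802

Using the recession-limb readings at t = 1 h and t = 1.75 h: Q falls from 664 to 342 cfs over 3 intervals.
K = (Q₂/Q₁)^(1/3) = (342/664)^(1/3) = 0.802.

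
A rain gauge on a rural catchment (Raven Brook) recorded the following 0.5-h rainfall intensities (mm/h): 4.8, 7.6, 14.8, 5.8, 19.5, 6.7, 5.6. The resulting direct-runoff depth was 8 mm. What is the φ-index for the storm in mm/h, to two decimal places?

Only the 2 blocks with intensity above φ contribute runoff: 14.8, 19.5 mm/h.
Σ(I−φ)·Δt = d  ⇒  (14.8+19.5 − 2φ)·0.5 = 8
φ = (34.30 − 8/0.5) / 2 = 9.15 mm/h.

φ ≈ 9.15 mm/h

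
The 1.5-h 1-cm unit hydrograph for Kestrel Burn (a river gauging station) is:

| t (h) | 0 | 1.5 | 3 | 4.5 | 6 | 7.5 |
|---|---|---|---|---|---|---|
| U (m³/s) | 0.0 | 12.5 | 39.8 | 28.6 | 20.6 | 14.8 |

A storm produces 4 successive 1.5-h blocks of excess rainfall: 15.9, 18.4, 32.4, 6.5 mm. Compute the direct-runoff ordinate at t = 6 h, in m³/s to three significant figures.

By discrete convolution, Q_j = Σ (P_i / 10 mm) · U_{j−i}.
At t = 6 h (j=4): Q = (15.9/10)·20.6 + (18.4/10)·28.6 + (32.4/10)·39.8 + (6.5/10)·12.5 = 222 m³/s.

Q ≈ 222 m³/s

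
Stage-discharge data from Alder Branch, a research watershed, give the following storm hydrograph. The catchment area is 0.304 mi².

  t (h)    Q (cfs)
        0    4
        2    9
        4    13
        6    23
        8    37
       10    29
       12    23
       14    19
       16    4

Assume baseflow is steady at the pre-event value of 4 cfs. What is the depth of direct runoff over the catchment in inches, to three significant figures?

d ≈ 1.27 in

Direct runoff: 0.0, 5.0, 9.0, 19.0, 33.0, 25.0, 19.0, 15.0, 0.0 cfs; ΣQ_DR = 125.0 cfs.
V = ΣQ_DR · Δt = 125.0 × 7200 s = 9.000 × 10^5 ft³.
Over A = 0.304 mi², depth = V / A = 1.27 in.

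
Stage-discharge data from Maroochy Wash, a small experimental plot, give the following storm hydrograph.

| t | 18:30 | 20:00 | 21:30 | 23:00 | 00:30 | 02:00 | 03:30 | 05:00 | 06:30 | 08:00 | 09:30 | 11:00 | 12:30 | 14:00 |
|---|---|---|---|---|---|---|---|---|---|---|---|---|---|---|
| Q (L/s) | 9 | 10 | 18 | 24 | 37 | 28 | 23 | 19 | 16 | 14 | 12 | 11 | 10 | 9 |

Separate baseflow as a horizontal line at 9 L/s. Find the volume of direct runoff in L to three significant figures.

Direct-runoff ordinates (Q − Q_b): 0.0, 1.0, 9.0, 15.0, 28.0, 19.0, 14.0, 10.0, 7.0, 5.0, 3.0, 2.0, 1.0, 0.0 L/s.
ΣQ_DR = 114.0 L/s.
With Δt = 1.5 h = 5400 s, V = ΣQ_DR · Δt = 114.0 × 5400 = 6.16 × 10^5 L.

V ≈ 6.16 × 10^5 L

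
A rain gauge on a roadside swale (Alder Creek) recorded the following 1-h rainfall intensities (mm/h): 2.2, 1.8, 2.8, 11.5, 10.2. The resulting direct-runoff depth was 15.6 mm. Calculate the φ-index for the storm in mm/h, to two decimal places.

φ ≈ 3.05 mm/h

Only the 2 blocks with intensity above φ contribute runoff: 11.5, 10.2 mm/h.
Σ(I−φ)·Δt = d  ⇒  (11.5+10.2 − 2φ)·1 = 15.6
φ = (21.70 − 15.6/1) / 2 = 3.05 mm/h.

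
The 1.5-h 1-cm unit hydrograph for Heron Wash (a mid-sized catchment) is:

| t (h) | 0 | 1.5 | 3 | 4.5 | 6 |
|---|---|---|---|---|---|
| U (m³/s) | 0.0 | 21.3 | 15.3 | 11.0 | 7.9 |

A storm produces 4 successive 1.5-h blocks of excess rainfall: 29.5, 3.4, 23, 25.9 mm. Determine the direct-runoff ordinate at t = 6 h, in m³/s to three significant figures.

By discrete convolution, Q_j = Σ (P_i / 10 mm) · U_{j−i}.
At t = 6 h (j=4): Q = (29.5/10)·7.9 + (3.4/10)·11.0 + (23/10)·15.3 + (25.9/10)·21.3 = 117 m³/s.

Q ≈ 117 m³/s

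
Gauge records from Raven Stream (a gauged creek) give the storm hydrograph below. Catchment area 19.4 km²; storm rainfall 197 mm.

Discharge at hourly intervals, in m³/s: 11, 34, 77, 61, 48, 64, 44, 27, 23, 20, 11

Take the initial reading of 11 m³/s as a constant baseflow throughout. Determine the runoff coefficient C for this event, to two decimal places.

C ≈ 0.28

ΣQ_DR = 299.0 m³/s; V = ΣQ_DR·Δt = 1.076 × 10^6 m³.
Runoff depth d = V / A = 55.48 mm.
C = d / P = 55.48 / 197 = 0.28.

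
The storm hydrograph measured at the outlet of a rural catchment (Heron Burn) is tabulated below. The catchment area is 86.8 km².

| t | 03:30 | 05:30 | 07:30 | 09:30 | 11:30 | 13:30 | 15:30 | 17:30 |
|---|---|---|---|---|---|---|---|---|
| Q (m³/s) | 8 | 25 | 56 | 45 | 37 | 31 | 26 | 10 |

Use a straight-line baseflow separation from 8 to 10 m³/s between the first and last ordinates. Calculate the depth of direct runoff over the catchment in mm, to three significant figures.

Direct runoff: 0.00, 16.71, 47.43, 36.14, 27.86, 21.57, 16.29, 0.00 m³/s; ΣQ_DR = 166.0 m³/s.
V = ΣQ_DR · Δt = 166.0 × 7200 s = 1.195 × 10^6 m³.
Over A = 86.8 km², depth = V / A = 13.8 mm.

d ≈ 13.8 mm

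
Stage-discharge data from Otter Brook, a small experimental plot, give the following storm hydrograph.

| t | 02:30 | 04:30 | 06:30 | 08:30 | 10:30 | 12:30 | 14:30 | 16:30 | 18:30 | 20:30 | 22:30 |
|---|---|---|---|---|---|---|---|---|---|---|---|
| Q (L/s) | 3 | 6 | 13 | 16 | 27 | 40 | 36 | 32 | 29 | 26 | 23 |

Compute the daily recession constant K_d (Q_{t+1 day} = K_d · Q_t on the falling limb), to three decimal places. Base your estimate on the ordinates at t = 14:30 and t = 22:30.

K_d ≈ 0.261

Between t = 14:30 and t = 22:30 the flow falls from 36 to 23 L/s over 4×2 h = 8 h.
Per-interval ratio K = (23/36)^(1/4) = 0.8940; K_d = K^(24/2) = 0.261.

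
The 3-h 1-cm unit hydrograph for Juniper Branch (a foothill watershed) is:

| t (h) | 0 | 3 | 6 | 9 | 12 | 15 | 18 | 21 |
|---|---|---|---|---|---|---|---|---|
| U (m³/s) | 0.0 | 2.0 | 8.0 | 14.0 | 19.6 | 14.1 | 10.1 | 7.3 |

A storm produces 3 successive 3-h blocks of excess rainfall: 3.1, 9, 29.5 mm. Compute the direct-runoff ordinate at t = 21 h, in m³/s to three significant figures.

By discrete convolution, Q_j = Σ (P_i / 10 mm) · U_{j−i}.
At t = 21 h (j=7): Q = (3.1/10)·7.3 + (9/10)·10.1 + (29.5/10)·14.1 = 52.9 m³/s.

Q ≈ 52.9 m³/s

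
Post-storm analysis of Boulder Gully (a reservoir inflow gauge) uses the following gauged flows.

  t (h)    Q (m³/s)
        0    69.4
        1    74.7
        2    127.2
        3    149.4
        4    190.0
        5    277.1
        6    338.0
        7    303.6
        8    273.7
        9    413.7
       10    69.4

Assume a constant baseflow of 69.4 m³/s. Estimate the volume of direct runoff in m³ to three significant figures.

Direct-runoff ordinates (Q − Q_b): 0.0, 5.3, 57.8, 80.0, 120.6, 207.7, 268.6, 234.2, 204.3, 344.3, 0.0 m³/s.
ΣQ_DR = 1523 m³/s.
With Δt = 1 h = 3600 s, V = ΣQ_DR · Δt = 1523 × 3600 = 5.48 × 10^6 m³.

V ≈ 5.48 × 10^6 m³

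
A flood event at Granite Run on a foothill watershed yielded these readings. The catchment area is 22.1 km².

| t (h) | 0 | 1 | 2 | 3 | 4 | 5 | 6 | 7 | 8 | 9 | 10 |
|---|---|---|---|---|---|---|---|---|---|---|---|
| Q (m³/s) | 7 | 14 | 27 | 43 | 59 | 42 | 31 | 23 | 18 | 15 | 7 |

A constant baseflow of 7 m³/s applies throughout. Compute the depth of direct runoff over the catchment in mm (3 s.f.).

d ≈ 34.0 mm

Direct runoff: 0.0, 7.0, 20.0, 36.0, 52.0, 35.0, 24.0, 16.0, 11.0, 8.0, 0.0 m³/s; ΣQ_DR = 209.0 m³/s.
V = ΣQ_DR · Δt = 209.0 × 3600 s = 7.524 × 10^5 m³.
Over A = 22.1 km², depth = V / A = 34.0 mm.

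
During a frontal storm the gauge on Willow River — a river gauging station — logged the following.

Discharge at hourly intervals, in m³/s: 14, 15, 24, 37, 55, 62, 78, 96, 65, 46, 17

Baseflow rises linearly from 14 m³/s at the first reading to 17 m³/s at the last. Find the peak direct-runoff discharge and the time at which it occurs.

Q_p = 79.90 m³/s at t = 7 h

Subtracting baseflow gives direct-runoff ordinates: 0.00, 0.70, 9.40, 22.10, 39.80, 46.50, 62.20, 79.90, 48.60, 29.30, 0.00 m³/s.
The maximum is 79.90 m³/s, occurring at the reading for t = 7 h.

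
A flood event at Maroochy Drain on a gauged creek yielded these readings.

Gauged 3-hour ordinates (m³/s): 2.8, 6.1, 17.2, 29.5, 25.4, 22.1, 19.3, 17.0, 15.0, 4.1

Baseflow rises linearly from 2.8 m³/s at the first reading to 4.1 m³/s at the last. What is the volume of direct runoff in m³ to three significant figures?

V ≈ 1.34 × 10^6 m³

Direct-runoff ordinates (Q − Q_b): 0.00, 3.16, 14.11, 26.27, 22.02, 18.58, 15.63, 13.19, 11.04, 0.00 m³/s.
ΣQ_DR = 124.0 m³/s.
With Δt = 3 h = 10800 s, V = ΣQ_DR · Δt = 124.0 × 10800 = 1.34 × 10^6 m³.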